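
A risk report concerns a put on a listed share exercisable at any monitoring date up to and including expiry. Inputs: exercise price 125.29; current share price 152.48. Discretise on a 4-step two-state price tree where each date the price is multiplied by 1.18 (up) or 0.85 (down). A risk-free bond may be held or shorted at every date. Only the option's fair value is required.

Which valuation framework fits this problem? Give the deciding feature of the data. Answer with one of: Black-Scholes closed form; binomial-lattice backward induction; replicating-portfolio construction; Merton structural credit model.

framework: binomial-lattice backward induction

Key observation: early exercise of the strike-125.29 put must be checked at each of the 4 dates (spot 152.48), which forces a node-by-node comparison of intrinsic and continuation value backward from expiry.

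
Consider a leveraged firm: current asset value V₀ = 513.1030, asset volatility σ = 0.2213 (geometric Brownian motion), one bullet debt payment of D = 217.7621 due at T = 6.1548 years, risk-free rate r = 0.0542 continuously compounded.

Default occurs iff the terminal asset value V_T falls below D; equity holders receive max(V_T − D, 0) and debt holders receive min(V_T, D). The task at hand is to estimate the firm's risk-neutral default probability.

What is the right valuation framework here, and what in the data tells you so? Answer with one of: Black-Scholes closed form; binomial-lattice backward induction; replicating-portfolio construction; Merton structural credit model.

Key observation: the data describe a firm's assets (V₀ = 513.1030, GBM) and a single zero-coupon debt of face 217.7621, so credit quantities follow from equity-as-call in the structural model.

framework: Merton structural credit model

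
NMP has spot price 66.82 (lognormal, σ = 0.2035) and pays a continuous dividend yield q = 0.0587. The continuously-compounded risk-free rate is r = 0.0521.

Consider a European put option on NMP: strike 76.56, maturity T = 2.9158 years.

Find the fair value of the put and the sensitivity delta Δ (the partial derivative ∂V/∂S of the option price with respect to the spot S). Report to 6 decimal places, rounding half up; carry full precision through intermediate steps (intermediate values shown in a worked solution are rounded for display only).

σ√T = 0.2035·√2.9158 = 0.347491
d₁ = (ln(S/K) + (r−q+σ²/2)T) / (σ√T) = (ln(66.82/76.56) + (0.0521−0.0587+0.2035²/2)·2.9158) / 0.347491 = (-0.136072 + 0.041131) / 0.347491 = -0.273221
d₂ = d₁ − σ√T = -0.273221 − 0.347491 = -0.620711
e^{−rT} = 0.859063
e^{−qT} = 0.842689
N(−d₁) = 0.607658,  N(−d₂) = 0.732605
Put price V = K·e^{−rT}·N(−d₂) − S·e^{−qT}·N(−d₁) = 48.183340 − 34.216305 = 13.967035
Δ = −e^{−qT}·N(−d₁) = -0.512067

price = 13.967035
Δ = -0.512067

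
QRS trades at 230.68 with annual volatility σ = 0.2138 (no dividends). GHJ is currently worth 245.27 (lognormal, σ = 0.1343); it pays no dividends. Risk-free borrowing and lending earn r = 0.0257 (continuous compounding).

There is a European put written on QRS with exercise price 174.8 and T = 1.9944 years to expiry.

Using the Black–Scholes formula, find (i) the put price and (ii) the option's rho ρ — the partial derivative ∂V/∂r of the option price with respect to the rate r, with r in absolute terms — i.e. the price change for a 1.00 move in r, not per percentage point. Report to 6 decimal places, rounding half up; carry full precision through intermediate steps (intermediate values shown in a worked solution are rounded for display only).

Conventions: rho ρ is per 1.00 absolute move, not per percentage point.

σ√T = 0.2138·√1.9944 = 0.301935
d₁ = (ln(S/K) + (r+σ²/2)T) / (σ√T) = (ln(230.68/174.8) + (0.0257+0.2138²/2)·1.9944) / 0.301935 = (0.277389 + 0.096839) / 0.301935 = 1.239430
d₂ = d₁ − σ√T = 1.239430 − 0.301935 = 0.937494
e^{−rT} = 0.950035
N(−d₁) = 0.107593,  N(−d₂) = 0.174252
Put price V = K·e^{−rT}·N(−d₂) − S·N(−d₁) = 28.937386 − 24.819599 = 4.117787
ρ = −K·T·e^{−rT}·N(−d₂) = -57.712724

price = 4.117787
ρ = -57.712724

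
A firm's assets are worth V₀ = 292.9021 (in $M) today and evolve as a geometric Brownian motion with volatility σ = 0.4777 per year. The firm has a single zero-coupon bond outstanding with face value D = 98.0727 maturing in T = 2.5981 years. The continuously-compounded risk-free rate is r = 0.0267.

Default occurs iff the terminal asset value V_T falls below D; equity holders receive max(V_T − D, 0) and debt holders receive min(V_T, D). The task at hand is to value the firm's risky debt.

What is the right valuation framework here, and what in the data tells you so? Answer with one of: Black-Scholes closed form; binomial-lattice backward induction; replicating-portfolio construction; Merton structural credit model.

framework: Merton structural credit model

Key observation: the question is about default risk generated by asset-value dynamics against a debt face of 98.0727 — the structural framework prices exactly that.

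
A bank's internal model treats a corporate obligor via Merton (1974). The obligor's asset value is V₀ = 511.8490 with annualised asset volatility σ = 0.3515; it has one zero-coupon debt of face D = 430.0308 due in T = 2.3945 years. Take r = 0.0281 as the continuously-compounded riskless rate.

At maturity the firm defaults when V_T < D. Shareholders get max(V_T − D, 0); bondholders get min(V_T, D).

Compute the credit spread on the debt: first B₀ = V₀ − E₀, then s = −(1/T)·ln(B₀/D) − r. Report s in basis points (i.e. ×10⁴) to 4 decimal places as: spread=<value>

With assets at 511.8490 and a single debt payment of 430.0308 at 2.3945 years:
d₁ = [ln(V₀/D) + (r + σ²/2)T] / (σ√T)
   = [ln(511.8490/430.0308) + (0.0281 + 0.5·0.3515²)·2.3945] / (0.3515·√2.3945)
   = [0.174173 + 0.215208] / 0.543917 = 0.715883
d₂ = d₁ − σ√T = 0.715883 − 0.543917 = 0.171966
N(d₁) = 0.762968,  N(d₂) = 0.568268,  e^(−rT) = 0.934928
E₀ = V₀·N(d₁) − D·e^(−rT)·N(d₂)
   = 511.8490·0.762968 − 430.0308·0.934928·0.568268 = 162.053596
B₀ = V₀ − E₀ = 511.8490 − 162.053596 = 349.795404
spread = −(1/T)·ln(B₀/D) − r = −(1/2.3945)·ln(349.795404/430.0308) − 0.0281 = 0.05814281
in basis points: 0.05814281 × 10⁴ = 581.4281 bp

spread=581.4281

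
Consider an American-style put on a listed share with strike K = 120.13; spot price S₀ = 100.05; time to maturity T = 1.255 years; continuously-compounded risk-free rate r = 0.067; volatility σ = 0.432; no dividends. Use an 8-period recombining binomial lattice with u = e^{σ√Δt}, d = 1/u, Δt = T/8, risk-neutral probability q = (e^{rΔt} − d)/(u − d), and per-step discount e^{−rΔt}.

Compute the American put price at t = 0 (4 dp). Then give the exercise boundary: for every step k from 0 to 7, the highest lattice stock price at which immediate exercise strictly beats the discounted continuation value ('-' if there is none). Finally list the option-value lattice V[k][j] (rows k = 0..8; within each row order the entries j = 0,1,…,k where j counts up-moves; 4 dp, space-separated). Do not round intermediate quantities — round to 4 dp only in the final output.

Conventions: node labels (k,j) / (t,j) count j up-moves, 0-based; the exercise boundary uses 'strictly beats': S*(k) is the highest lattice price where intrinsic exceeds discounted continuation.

Δt=0.15687, u=1.18661, d=0.84273, q=0.48805, disc=e^(-rΔt)=0.98954
k=8 terminal: V=max(K-S,0) → 94.6769 84.2907 69.6663 49.0745 20.0800 0.0000 0.0000 0.0000 0.0000
k=7: j=0 S=30.2030 intr=89.9270 cont=88.6710 V=89.9270[EX]; j=1 S=42.5274 intr=77.6026 cont=76.3465 V=77.6026[EX]; j=2 S=59.8809 intr=60.2491 cont=58.9931 V=60.2491[EX]; j=3 S=84.3155 intr=35.8145 cont=34.5585 V=35.8145[EX]; j=4 S=118.7208 intr=1.4092 cont=10.1724 V=10.1724[hold]; j=5 S=167.1652 intr=0.0000 cont=0.0000 V=0.0000[hold]; j=6 S=235.3776 intr=0.0000 cont=0.0000 V=0.0000[hold]; j=7 S=331.4243 intr=0.0000 cont=0.0000 V=0.0000[hold]  S*(7)=84.3155
k=6: j=0 S=35.8393 intr=84.2907 cont=83.0347 V=84.2907[EX]; j=1 S=50.4637 intr=69.6663 cont=68.4103 V=69.6663[EX]; j=2 S=71.0555 intr=49.0745 cont=47.8184 V=49.0745[EX]; j=3 S=100.0500 intr=20.0800 cont=23.0561 V=23.0561[hold]; j=4 S=140.8758 intr=0.0000 cont=5.1533 V=5.1533[hold]; j=5 S=198.3606 intr=0.0000 cont=0.0000 V=0.0000[hold]; j=6 S=279.3024 intr=0.0000 cont=0.0000 V=0.0000[hold]  S*(6)=71.0555
k=5: j=0 S=42.5274 intr=77.6026 cont=76.3465 V=77.6026[EX]; j=1 S=59.8809 intr=60.2491 cont=58.9931 V=60.2491[EX]; j=2 S=84.3155 intr=35.8145 cont=35.9958 V=35.9958[hold]; j=3 S=118.7208 intr=1.4092 cont=14.1689 V=14.1689[hold]; j=4 S=167.1652 intr=0.0000 cont=2.6106 V=2.6106[hold]; j=5 S=235.3776 intr=0.0000 cont=0.0000 V=0.0000[hold]  S*(5)=59.8809
k=4: j=0 S=50.4637 intr=69.6663 cont=68.4103 V=69.6663[EX]; j=1 S=71.0555 intr=49.0745 cont=47.9060 V=49.0745[EX]; j=2 S=100.0500 intr=20.0800 cont=25.0781 V=25.0781[hold]; j=3 S=140.8758 intr=0.0000 cont=8.4387 V=8.4387[hold]; j=4 S=198.3606 intr=0.0000 cont=1.3225 V=1.3225[hold]  S*(4)=71.0555
k=3: j=0 S=59.8809 intr=60.2491 cont=58.9931 V=60.2491[EX]; j=1 S=84.3155 intr=35.8145 cont=36.9723 V=36.9723[hold]; j=2 S=118.7208 intr=1.4092 cont=16.7799 V=16.7799[hold]; j=3 S=167.1652 intr=0.0000 cont=4.9137 V=4.9137[hold]  S*(3)=59.8809
k=2: j=0 S=71.0555 intr=49.0745 cont=48.3776 V=49.0745[EX]; j=1 S=100.0500 intr=20.0800 cont=26.8338 V=26.8338[hold]; j=2 S=140.8758 intr=0.0000 cont=10.8736 V=10.8736[hold]  S*(2)=71.0555
k=1: j=0 S=84.3155 intr=35.8145 cont=37.8202 V=37.8202[hold]; j=1 S=118.7208 intr=1.4092 cont=18.8452 V=18.8452[hold]  S*(1)=-
k=0: j=0 S=100.0500 intr=20.0800 cont=28.2608 V=28.2608[hold]  S*(0)=-

price = 28.2608
boundary = - - 71.0555 59.8809 71.0555 59.8809 71.0555 84.3155
tree:
28.2608
37.8202 18.8452
49.0745 26.8338 10.8736
60.2491 36.9723 16.7799 4.9137
69.6663 49.0745 25.0781 8.4387 1.3225
77.6026 60.2491 35.9958 14.1689 2.6106 0.0000
84.2907 69.6663 49.0745 23.0561 5.1533 0.0000 0.0000
89.9270 77.6026 60.2491 35.8145 10.1724 0.0000 0.0000 0.0000
94.6769 84.2907 69.6663 49.0745 20.0800 0.0000 0.0000 0.0000 0.0000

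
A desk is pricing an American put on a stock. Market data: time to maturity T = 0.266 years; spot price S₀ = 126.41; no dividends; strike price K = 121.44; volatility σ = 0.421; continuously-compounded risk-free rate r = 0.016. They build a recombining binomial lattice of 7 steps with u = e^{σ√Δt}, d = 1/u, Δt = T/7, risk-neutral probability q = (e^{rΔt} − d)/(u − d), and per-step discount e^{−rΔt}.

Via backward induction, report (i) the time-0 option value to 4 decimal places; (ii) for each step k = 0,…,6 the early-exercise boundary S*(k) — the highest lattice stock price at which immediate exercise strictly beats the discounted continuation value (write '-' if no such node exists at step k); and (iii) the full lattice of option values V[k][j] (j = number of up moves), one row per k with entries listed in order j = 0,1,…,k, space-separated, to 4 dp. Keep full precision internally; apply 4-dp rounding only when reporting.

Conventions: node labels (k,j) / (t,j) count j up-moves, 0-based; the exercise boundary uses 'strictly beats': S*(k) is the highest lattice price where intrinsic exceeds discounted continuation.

Δt=0.03800, u=1.08553, d=0.92121, q=0.48320, disc=e^(-rΔt)=0.99939
k=7 terminal: V=max(K-S,0) → 50.2712 37.5765 22.6174 4.9899 0.0000 0.0000 0.0000 0.0000
k=6: j=0 S=77.2558 intr=44.1842 cont=44.1103 V=44.1842[EX]; j=1 S=91.0363 intr=30.4037 cont=30.3299 V=30.4037[EX]; j=2 S=107.2749 intr=14.1651 cont=14.0913 V=14.1651[EX]; j=3 S=126.4100 intr=0.0000 cont=2.5773 V=2.5773[hold]; j=4 S=148.9583 intr=0.0000 cont=0.0000 V=0.0000[hold]; j=5 S=175.5287 intr=0.0000 cont=0.0000 V=0.0000[hold]; j=6 S=206.8386 intr=0.0000 cont=0.0000 V=0.0000[hold]  S*(6)=107.2749
k=5: j=0 S=83.8635 intr=37.5765 cont=37.5027 V=37.5765[EX]; j=1 S=98.8226 intr=22.6174 cont=22.5436 V=22.6174[EX]; j=2 S=116.4501 intr=4.9899 cont=8.5607 V=8.5607[hold]; j=3 S=137.2218 intr=0.0000 cont=1.3311 V=1.3311[hold]; j=4 S=161.6987 intr=0.0000 cont=0.0000 V=0.0000[hold]; j=5 S=190.5416 intr=0.0000 cont=0.0000 V=0.0000[hold]  S*(5)=98.8226
k=4: j=0 S=91.0363 intr=30.4037 cont=30.3299 V=30.4037[EX]; j=1 S=107.2749 intr=14.1651 cont=15.8156 V=15.8156[hold]; j=2 S=126.4100 intr=0.0000 cont=5.0643 V=5.0643[hold]; j=3 S=148.9583 intr=0.0000 cont=0.6875 V=0.6875[hold]; j=4 S=175.5287 intr=0.0000 cont=0.0000 V=0.0000[hold]  S*(4)=91.0363
k=3: j=0 S=98.8226 intr=22.6174 cont=23.3406 V=23.3406[hold]; j=1 S=116.4501 intr=4.9899 cont=10.6142 V=10.6142[hold]; j=2 S=137.2218 intr=0.0000 cont=2.9477 V=2.9477[hold]; j=3 S=161.6987 intr=0.0000 cont=0.3551 V=0.3551[hold]  S*(3)=-
k=2: j=0 S=107.2749 intr=14.1651 cont=17.1808 V=17.1808[hold]; j=1 S=126.4100 intr=0.0000 cont=6.9056 V=6.9056[hold]; j=2 S=148.9583 intr=0.0000 cont=1.6939 V=1.6939[hold]  S*(2)=-
k=1: j=0 S=116.4501 intr=4.9899 cont=12.2084 V=12.2084[hold]; j=1 S=137.2218 intr=0.0000 cont=4.3847 V=4.3847[hold]  S*(1)=-
k=0: j=0 S=126.4100 intr=0.0000 cont=8.4229 V=8.4229[hold]  S*(0)=-

price = 8.4229
boundary = - - - - 91.0363 98.8226 107.2749
tree:
8.4229
12.2084 4.3847
17.1808 6.9056 1.6939
23.3406 10.6142 2.9477 0.3551
30.4037 15.8156 5.0643 0.6875 0.0000
37.5765 22.6174 8.5607 1.3311 0.0000 0.0000
44.1842 30.4037 14.1651 2.5773 0.0000 0.0000 0.0000
50.2712 37.5765 22.6174 4.9899 0.0000 0.0000 0.0000 0.0000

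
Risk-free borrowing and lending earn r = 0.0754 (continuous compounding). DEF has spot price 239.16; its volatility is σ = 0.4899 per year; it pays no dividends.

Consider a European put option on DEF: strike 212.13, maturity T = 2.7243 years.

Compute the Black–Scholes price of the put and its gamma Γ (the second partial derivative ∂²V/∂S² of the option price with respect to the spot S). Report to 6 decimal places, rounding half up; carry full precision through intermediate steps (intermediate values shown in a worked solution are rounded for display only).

σ√T = 0.4899·√2.7243 = 0.808602
d₁ = (ln(S/K) + (r+σ²/2)T) / (σ√T) = (ln(239.16/212.13) + (0.0754+0.4899²/2)·2.7243) / 0.808602 = (0.119933 + 0.532331) / 0.808602 = 0.806657
d₂ = d₁ − σ√T = 0.806657 − 0.808602 = -0.001945
e^{−rT} = 0.814312
N(−d₁) = 0.209932,  N(−d₂) = 0.500776
Put price V = K·e^{−rT}·N(−d₂) − S·N(−d₁) = 86.504018 − 50.207365 = 36.296653
φ(d₁) = (1/√(2π))·e^{−d₁²/2} = 0.288147
Γ = φ(d₁) / (S·σ·√T) = 0.001490

price = 36.296653
Γ = 0.001490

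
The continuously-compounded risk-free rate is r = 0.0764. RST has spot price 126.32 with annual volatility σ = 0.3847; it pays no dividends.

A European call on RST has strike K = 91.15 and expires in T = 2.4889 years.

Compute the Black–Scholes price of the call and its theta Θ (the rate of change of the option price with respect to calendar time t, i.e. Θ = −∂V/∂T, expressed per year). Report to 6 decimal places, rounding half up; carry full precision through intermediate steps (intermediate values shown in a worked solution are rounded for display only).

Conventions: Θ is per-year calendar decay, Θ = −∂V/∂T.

price = 57.277694
Θ = -7.232133

σ√T = 0.3847·√2.4889 = 0.606912
d₁ = (ln(S/K) + (r+σ²/2)T) / (σ√T) = (ln(126.32/91.15) + (0.0764+0.3847²/2)·2.4889) / 0.606912 = (0.326312 + 0.374323) / 0.606912 = 1.154426
d₂ = d₁ − σ√T = 1.154426 − 0.606912 = 0.547513
e^{−rT} = 0.826833
N(d₁) = 0.875837,  N(d₂) = 0.707987
Call price V = S·N(d₁) − K·e^{−rT}·N(d₂) = 110.635748 − 53.358054 = 57.277694
φ(d₁) = (1/√(2π))·e^{−d₁²/2} = 0.204889
Θ = −S·φ(d₁)·σ/(2√T) − r·K·e^{−rT}·N(d₂) = −3.155577 − 4.076555 = -7.232133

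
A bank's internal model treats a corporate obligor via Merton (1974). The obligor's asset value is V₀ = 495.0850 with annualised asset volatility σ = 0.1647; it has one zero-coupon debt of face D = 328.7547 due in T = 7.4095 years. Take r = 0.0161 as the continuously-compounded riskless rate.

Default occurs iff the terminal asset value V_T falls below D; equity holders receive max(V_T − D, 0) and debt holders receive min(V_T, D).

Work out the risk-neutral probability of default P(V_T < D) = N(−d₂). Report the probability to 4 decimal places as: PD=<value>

PD=0.1697

Equity is a call on the firm's assets struck at D = 328.7547:
d₁ = [ln(V₀/D) + (r + σ²/2)T] / (σ√T)
   = [ln(495.0850/328.7547) + (0.0161 + 0.5·0.1647²)·7.4095] / (0.1647·√7.4095)
   = [0.409418 + 0.219788] / 0.448320 = 1.403475
d₂ = d₁ − σ√T = 1.403475 − 0.448320 = 0.955155
risk-neutral PD = N(−d₂) = N(-0.955155) = 0.169750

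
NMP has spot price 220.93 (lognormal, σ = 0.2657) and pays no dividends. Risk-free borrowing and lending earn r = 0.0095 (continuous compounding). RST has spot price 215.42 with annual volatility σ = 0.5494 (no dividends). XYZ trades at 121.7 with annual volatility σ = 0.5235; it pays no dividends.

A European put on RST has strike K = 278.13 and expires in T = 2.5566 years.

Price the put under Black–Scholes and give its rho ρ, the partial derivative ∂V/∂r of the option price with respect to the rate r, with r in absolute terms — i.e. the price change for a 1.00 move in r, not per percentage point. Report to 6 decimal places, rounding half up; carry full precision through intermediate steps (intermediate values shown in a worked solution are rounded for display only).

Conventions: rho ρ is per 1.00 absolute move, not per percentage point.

σ√T = 0.5494·√2.5566 = 0.878456
d₁ = (ln(S/K) + (r+σ²/2)T) / (σ√T) = (ln(215.42/278.13) + (0.0095+0.5494²/2)·2.5566) / 0.878456 = (-0.255499 + 0.410130) / 0.878456 = 0.176026
d₂ = d₁ − σ√T = 0.176026 − 0.878456 = -0.702430
e^{−rT} = 0.976005
N(−d₁) = 0.430137,  N(−d₂) = 0.758794
Put price V = K·e^{−rT}·N(−d₂) − S·N(−d₁) = 205.979488 − 92.660050 = 113.319438
ρ = −K·T·e^{−rT}·N(−d₂) = -526.607160

price = 113.319438
ρ = -526.607160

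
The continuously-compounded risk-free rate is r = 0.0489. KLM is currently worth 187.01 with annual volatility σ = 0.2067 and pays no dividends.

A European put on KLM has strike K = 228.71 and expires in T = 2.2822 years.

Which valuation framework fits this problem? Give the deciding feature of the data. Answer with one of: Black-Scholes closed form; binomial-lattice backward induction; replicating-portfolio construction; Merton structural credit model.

Key observation: a European claim on KLM (strike 228.71) — a lognormal (GBM) underlying with constant rate and volatility — has an exact closed-form value; no lattice or capital structure is involved.

framework: Black-Scholes closed form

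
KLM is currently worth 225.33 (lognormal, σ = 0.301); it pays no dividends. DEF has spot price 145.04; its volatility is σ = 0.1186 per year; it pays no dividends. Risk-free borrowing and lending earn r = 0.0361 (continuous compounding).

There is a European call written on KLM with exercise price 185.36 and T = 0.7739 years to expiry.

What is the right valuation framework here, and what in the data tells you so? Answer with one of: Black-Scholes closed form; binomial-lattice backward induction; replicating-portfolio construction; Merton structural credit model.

Key observation: a European-exercise option on KLM struck at 185.36 — a GBM underlying with constant parameters — admits an analytic price: the data contain no early exercise, no discrete tree, no debt structure.

framework: Black-Scholes closed form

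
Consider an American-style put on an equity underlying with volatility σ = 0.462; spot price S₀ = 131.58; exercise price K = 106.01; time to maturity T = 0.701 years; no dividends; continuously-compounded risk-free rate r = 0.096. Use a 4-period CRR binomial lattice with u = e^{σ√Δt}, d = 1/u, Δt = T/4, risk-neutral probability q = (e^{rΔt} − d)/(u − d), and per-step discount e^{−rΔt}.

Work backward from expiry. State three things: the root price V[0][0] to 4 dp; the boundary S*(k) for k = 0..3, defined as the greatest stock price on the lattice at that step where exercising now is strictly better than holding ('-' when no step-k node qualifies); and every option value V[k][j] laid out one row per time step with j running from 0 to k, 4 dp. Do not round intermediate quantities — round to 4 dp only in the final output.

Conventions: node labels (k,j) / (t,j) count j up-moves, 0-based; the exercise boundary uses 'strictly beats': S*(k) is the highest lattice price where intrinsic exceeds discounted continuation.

Δt=0.17525  u=1.21338  d=0.82415  q=0.49539  discount=0.98332
step 4 (expiry): payoffs max(K−S,0) = 45.3072 16.6385 0.0000 0.0000 0.0000
step 3: (k=3,j=0): S=73.6553, K−S=32.3547, hold=30.5861 ⇒ V=32.3547 exercise | (k=3,j=1): S=108.4413, K−S=0.0000, hold=8.2559 ⇒ V=8.2559 continue | (k=3,j=2): S=159.6560, K−S=0.0000, hold=0.0000 ⇒ V=0.0000 continue | (k=3,j=3): S=235.0585, K−S=0.0000, hold=0.0000 ⇒ V=0.0000 continue  boundary S*=73.6553
step 2: (k=2,j=0): S=89.3715, K−S=16.6385, hold=20.0758 ⇒ V=20.0758 continue | (k=2,j=1): S=131.5800, K−S=0.0000, hold=4.0965 ⇒ V=4.0965 continue | (k=2,j=2): S=193.7227, K−S=0.0000, hold=0.0000 ⇒ V=0.0000 continue  boundary S*=-
step 1: (k=1,j=0): S=108.4413, K−S=0.0000, hold=11.9570 ⇒ V=11.9570 continue | (k=1,j=1): S=159.6560, K−S=0.0000, hold=2.0327 ⇒ V=2.0327 continue  boundary S*=-
step 0: (k=0,j=0): S=131.5800, K−S=0.0000, hold=6.9231 ⇒ V=6.9231 continue  boundary S*=-

price = 6.9231
boundary = - - - 73.6553
tree:
6.9231
11.9570 2.0327
20.0758 4.0965 0.0000
32.3547 8.2559 0.0000 0.0000
45.3072 16.6385 0.0000 0.0000 0.0000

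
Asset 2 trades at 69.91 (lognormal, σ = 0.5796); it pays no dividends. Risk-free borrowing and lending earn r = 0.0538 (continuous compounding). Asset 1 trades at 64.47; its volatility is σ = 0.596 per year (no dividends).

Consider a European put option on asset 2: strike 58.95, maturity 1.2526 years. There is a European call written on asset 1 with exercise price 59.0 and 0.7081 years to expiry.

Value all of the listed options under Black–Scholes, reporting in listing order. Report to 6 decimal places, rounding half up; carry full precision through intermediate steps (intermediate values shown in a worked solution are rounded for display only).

price(asset 2 put K=58.95) = 9.511376
price(asset 1 call K=59.0) = 16.215922

[asset 2 put K=58.95]
σ√T = 0.5796·√1.2526 = 0.648686
d₁ = (ln(S/K) + (r+σ²/2)T) / (σ√T) = (ln(69.91/58.95) + (0.0538+0.5796²/2)·1.2526) / 0.648686 = (0.170519 + 0.277787) / 0.648686 = 0.691098
d₂ = d₁ − σ√T = 0.691098 − 0.648686 = 0.042412
e^{−rT} = 0.934831
N(−d₁) = 0.244752,  N(−d₂) = 0.483085
price = K·e^{−rT}·N(−d₂) − S·N(−d₁) = 26.621982 − 17.110607 = 9.511376
[asset 1 call K=59.0]
σ√T = 0.596·√0.7081 = 0.501526
d₁ = (ln(S/K) + (r+σ²/2)T) / (σ√T) = (ln(64.47/59.0) + (0.0538+0.596²/2)·0.7081) / 0.501526 = (0.088663 + 0.163860) / 0.501526 = 0.503508
d₂ = d₁ − σ√T = 0.503508 − 0.501526 = 0.001982
e^{−rT} = 0.962621
N(d₁) = 0.692697,  N(d₂) = 0.500791
price = S·N(d₁) − K·e^{−rT}·N(d₂) = 44.658145 − 28.442223 = 16.215922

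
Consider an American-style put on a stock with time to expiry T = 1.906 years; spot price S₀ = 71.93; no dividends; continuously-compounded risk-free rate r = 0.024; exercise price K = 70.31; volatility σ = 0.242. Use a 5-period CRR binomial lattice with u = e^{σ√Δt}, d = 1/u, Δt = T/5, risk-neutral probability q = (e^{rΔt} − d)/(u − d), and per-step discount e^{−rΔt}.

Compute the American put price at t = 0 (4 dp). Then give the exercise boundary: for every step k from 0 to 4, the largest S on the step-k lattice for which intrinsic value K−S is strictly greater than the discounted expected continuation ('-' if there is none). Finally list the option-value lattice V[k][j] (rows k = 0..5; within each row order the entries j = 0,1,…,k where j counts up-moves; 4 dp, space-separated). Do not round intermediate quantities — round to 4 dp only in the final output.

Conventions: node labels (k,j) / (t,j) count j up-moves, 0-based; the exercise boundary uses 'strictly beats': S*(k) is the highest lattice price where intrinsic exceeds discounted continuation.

params: Δt=0.38120 u=1.16115 d=0.86121 q=0.49336 e^(-rΔt)=0.99089
t_5 payoffs: 36.2330 24.3647 8.3630 0.0000 0.0000 0.0000
t_4: node(4,0) S=39.5686 payoff=30.7414 vs cont=30.1010 → 30.7414 [stop]  node(4,1) S=53.3495 payoff=16.9605 vs cont=16.3202 → 16.9605 [stop]  node(4,2) S=71.9300 payoff=0.0000 vs cont=4.1985 → 4.1985 [wait]  node(4,3) S=96.9816 payoff=0.0000 vs cont=0.0000 → 0.0000 [wait]  node(4,4) S=130.7582 payoff=0.0000 vs cont=0.0000 → 0.0000 [wait]  ⇒ S*(4)=53.3495
t_3: node(3,0) S=45.9453 payoff=24.3647 vs cont=23.7244 → 24.3647 [stop]  node(3,1) S=61.9470 payoff=8.3630 vs cont=10.5671 → 10.5671 [wait]  node(3,2) S=83.5218 payoff=0.0000 vs cont=2.1077 → 2.1077 [wait]  node(3,3) S=112.6106 payoff=0.0000 vs cont=0.0000 → 0.0000 [wait]  ⇒ S*(3)=45.9453
t_2: node(2,0) S=53.3495 payoff=16.9605 vs cont=17.3977 → 17.3977 [wait]  node(2,1) S=71.9300 payoff=0.0000 vs cont=6.3354 → 6.3354 [wait]  node(2,2) S=96.9816 payoff=0.0000 vs cont=1.0581 → 1.0581 [wait]  ⇒ S*(2)=-
t_1: node(1,0) S=61.9470 payoff=8.3630 vs cont=11.8313 → 11.8313 [wait]  node(1,1) S=83.5218 payoff=0.0000 vs cont=3.6978 → 3.6978 [wait]  ⇒ S*(1)=-
t_0: node(0,0) S=71.9300 payoff=0.0000 vs cont=7.7474 → 7.7474 [wait]  ⇒ S*(0)=-

price = 7.7474
boundary = - - - 45.9453 53.3495
tree:
7.7474
11.8313 3.6978
17.3977 6.3354 1.0581
24.3647 10.5671 2.1077 0.0000
30.7414 16.9605 4.1985 0.0000 0.0000
36.2330 24.3647 8.3630 0.0000 0.0000 0.0000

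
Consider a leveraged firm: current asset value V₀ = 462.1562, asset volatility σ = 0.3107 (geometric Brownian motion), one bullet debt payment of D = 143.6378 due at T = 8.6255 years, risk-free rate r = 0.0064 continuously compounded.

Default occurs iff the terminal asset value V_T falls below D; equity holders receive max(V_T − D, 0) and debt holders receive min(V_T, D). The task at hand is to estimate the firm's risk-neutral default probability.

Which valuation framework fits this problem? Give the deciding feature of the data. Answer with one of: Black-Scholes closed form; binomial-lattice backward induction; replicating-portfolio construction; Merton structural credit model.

framework: Merton structural credit model

Key observation: the asked-for credit quantity lives on the firm's capital structure — asset value, asset volatility, debt face 143.6378 — which is the structural model's domain.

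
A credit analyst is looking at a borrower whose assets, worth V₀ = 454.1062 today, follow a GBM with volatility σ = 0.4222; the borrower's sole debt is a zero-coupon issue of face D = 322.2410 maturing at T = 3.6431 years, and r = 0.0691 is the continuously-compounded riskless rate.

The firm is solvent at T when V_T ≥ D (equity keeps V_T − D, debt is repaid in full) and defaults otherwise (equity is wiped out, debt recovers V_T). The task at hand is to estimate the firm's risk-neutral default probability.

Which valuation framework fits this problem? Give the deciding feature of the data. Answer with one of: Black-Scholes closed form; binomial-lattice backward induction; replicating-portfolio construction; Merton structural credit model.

Key observation: the asked-for credit quantity lives on the firm's capital structure — asset value, asset volatility, debt face 322.2410 — which is the structural model's domain.

framework: Merton structural credit model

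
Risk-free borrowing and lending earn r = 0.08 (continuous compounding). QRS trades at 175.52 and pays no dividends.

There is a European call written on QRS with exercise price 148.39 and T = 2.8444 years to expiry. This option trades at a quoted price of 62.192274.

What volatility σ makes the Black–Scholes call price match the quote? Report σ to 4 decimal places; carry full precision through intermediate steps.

At σ = 0.2375 the Black–Scholes value reproduces the quote:
σ√T = 0.2375·√2.8444 = 0.400552
d₁ = (ln(S/K) + (r+σ²/2)T) / (σ√T) = (ln(175.52/148.39) + (0.08+0.2375²/2)·2.8444) / 0.400552 = (0.167909 + 0.307773) / 0.400552 = 1.187566
d₂ = d₁ − σ√T = 1.187566 − 0.400552 = 0.787014
e^{−rT} = 0.796481
N(d₁) = 0.882498,  N(d₂) = 0.784363
V = S·N(d₁) − K·e^{−rT}·N(d₂) = 154.896014 − 92.703740 = 62.192274 (the observed quote) — the price is monotone increasing in volatility, hence this σ is the only solution

sigma = 0.2375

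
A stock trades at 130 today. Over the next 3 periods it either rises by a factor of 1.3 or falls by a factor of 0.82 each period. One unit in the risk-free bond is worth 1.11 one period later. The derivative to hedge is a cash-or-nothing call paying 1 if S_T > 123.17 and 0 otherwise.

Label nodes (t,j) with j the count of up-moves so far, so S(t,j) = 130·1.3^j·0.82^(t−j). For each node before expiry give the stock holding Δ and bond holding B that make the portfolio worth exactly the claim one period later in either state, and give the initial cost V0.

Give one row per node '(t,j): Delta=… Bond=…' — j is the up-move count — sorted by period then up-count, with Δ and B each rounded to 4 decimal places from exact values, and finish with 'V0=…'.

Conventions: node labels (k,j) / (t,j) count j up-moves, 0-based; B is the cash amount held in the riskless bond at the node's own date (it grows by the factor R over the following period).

(0,0): Delta=0.0062 Bond=-0.3306
(1,0): Delta=0.0106 Bond=-0.8377
(1,1): Delta=0.0044 Bond=-0.0585
(2,0): Delta=0.0000 Bond=0.0000
(2,1): Delta=0.0150 Bond=-1.5390
(2,2): Delta=0.0000 Bond=0.9009
V0=0.4782

Under the risk-neutral measure, an up-move has probability p* = (R−d)/(u−d) = 0.6042 and values discount at R = 1.11.
Payoffs at expiry: V(3,0)=0.0000, V(3,1)=0.0000, V(3,2)=1.0000, V(3,3)=1.0000
  t=2,j=0: stock 87.4120 → up 113.6356 (V=0.0000), down 71.6778 (V=0.0000). Price 0.0000; hedge Δ=0.0000, bond B=0.0000.
  t=2,j=1: stock 138.5800 → up 180.1540 (V=1.0000), down 113.6356 (V=0.0000). Price 0.5443; hedge Δ=0.0150, bond B=-1.5390.
  t=2,j=2: stock 219.7000 → up 285.6100 (V=1.0000), down 180.1540 (V=1.0000). Price 0.9009; hedge Δ=0.0000, bond B=0.9009.
  t=1,j=0: stock 106.6000 → up 138.5800 (V=0.5443), down 87.4120 (V=0.0000). Price 0.2963; hedge Δ=0.0106, bond B=-0.8377.
  t=1,j=1: stock 169.0000 → up 219.7000 (V=0.9009), down 138.5800 (V=0.5443). Price 0.6845; hedge Δ=0.0044, bond B=-0.0585.
  t=0,j=0: stock 130.0000 → up 169.0000 (V=0.6845), down 106.6000 (V=0.2963). Price 0.4782; hedge Δ=0.0062, bond B=-0.3306.
Sanity check at the root: Δ(0,0)·S0 + B(0,0) reproduces V0 = 0.4782.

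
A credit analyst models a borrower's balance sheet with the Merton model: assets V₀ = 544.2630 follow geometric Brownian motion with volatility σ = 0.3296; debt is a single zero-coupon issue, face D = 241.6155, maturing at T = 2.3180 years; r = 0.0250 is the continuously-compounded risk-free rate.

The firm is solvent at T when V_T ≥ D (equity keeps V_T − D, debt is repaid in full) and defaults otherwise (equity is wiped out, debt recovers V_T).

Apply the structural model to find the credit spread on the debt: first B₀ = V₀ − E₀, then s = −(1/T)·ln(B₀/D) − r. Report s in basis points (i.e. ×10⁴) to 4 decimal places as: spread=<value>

With assets at 544.2630 and a single debt payment of 241.6155 at 2.3180 years:
d₁ = [ln(V₀/D) + (r + σ²/2)T] / (σ√T)
   = [ln(544.2630/241.6155) + (0.0250 + 0.5·0.3296²)·2.3180] / (0.3296·√2.3180)
   = [0.812085 + 0.183859] / 0.501815 = 1.984683
d₂ = d₁ − σ√T = 1.984683 − 0.501815 = 1.482868
N(d₁) = 0.976410,  N(d₂) = 0.930945,  e^(−rT) = 0.943697
E₀ = V₀·N(d₁) − D·e^(−rT)·N(d₂)
   = 544.2630·0.976410 − 241.6155·0.943697·0.930945 = 319.157359
B₀ = V₀ − E₀ = 544.2630 − 319.157359 = 225.105641
spread = −(1/T)·ln(B₀/D) − r = −(1/2.3180)·ln(225.105641/241.6155) − 0.0250 = 0.00553400
in basis points: 0.00553400 × 10⁴ = 55.3400 bp

spread=55.3400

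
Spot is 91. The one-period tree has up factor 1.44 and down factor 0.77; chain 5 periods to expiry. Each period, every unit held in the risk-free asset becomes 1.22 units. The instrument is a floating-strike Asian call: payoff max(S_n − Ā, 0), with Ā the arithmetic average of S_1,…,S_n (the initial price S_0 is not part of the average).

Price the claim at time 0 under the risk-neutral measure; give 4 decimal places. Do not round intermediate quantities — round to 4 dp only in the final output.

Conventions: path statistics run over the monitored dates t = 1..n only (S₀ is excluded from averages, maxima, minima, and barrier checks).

No-arbitrage gives p* = (R−d)/(u−d) = 0.6716: enumerate every path, weight its payoff by its p*-probability, and discount by R^5.
Enumerate all 2^5 = 32 price paths (U = up ×1.44, D = down ×0.77); each path with k up-moves has probability p*^k·(1−p*)^(5−k).
DDDDD: Ā=44.4379, payoff=0.0000, prob=0.003817
UDDDD: Ā=83.1046, payoff=0.0000, prob=0.007808
DUDDD: Ā=70.9106, payoff=0.0000, prob=0.007808
UUDDD: Ā=132.6120, payoff=0.0000, prob=0.015971
DDUDD: Ā=61.5212, payoff=0.0000, prob=0.007808
UDUDD: Ā=115.0527, payoff=0.0000, prob=0.015971
DUUDD: Ā=102.8587, payoff=0.0000, prob=0.015971
UUUDD: Ā=192.3591, payoff=0.0000, prob=0.032667
DDDUD: Ā=54.2914, payoff=0.0000, prob=0.007808
UDDUD: Ā=101.5320, payoff=0.0000, prob=0.015971
DUDUD: Ā=89.3380, payoff=0.0000, prob=0.015971
UUDUD: Ā=167.0736, payoff=0.0000, prob=0.032667
DDUUD: Ā=79.9486, payoff=6.1981, prob=0.015971
UDUUD: Ā=149.5143, payoff=11.5912, prob=0.032667
DUUUD: Ā=137.3203, payoff=23.7852, prob=0.032667
UUUUD: Ā=256.8067, payoff=44.4814, prob=0.066819
DDDDU: Ā=48.7244, payoff=0.0000, prob=0.007808
UDDDU: Ā=91.1210, payoff=0.0000, prob=0.015971
DUDDU: Ā=78.9270, payoff=7.2196, prob=0.015971
UUDDU: Ā=147.6038, payoff=13.5017, prob=0.032667
DDUDU: Ā=69.5377, payoff=16.6090, prob=0.015971
UDUDU: Ā=130.0444, payoff=31.0610, prob=0.032667
DUUDU: Ā=117.8504, payoff=43.2550, prob=0.032667
UUUDU: Ā=220.3956, payoff=80.8925, prob=0.066819
DDDUU: Ā=62.3078, payoff=23.8388, prob=0.015971
UDDUU: Ā=116.5237, payoff=44.5817, prob=0.032667
DUDUU: Ā=104.3297, payoff=56.7757, prob=0.032667
UUDUU: Ā=195.1102, payoff=106.1780, prob=0.066819
DDUUU: Ā=94.9404, payoff=66.1651, prob=0.032667
UDUUU: Ā=177.5508, payoff=123.7374, prob=0.066819
DUUUU: Ā=165.3568, payoff=135.9314, prob=0.066819
UUUUU: Ā=309.2387, payoff=254.2093, prob=0.136675
Price = Σ prob·payoff / R^5 = 77.923897 / 2.702708 = 28.8318

price = 28.8318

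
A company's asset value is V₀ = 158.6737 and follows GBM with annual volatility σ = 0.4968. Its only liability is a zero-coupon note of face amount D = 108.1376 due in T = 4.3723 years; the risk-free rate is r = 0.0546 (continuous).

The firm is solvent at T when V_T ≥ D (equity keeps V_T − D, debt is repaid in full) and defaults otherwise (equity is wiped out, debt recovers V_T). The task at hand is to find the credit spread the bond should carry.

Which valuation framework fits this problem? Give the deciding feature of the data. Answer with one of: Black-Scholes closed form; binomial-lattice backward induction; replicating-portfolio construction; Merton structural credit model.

Key observation: the data describe a firm's assets (V₀ = 158.6737, GBM) and a single zero-coupon debt of face 108.1376, so credit quantities follow from equity-as-call in the structural model.

framework: Merton structural credit model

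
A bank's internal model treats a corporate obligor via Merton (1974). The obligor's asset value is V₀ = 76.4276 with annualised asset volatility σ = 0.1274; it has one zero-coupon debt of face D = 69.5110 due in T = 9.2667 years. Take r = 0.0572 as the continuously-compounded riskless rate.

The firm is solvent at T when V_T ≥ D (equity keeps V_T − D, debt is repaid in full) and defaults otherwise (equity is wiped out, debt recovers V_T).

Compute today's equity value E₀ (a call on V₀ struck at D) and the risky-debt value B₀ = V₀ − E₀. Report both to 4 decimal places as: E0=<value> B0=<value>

With assets at 76.4276 and a single debt payment of 69.5110 at 9.2667 years:
d₁ = [ln(V₀/D) + (r + σ²/2)T] / (σ√T)
   = [ln(76.4276/69.5110) + (0.0572 + 0.5·0.1274²)·9.2667] / (0.1274·√9.2667)
   = [0.094859 + 0.605258] / 0.387822 = 1.805255
d₂ = d₁ − σ√T = 1.805255 − 0.387822 = 1.417434
N(d₁) = 0.964483,  N(d₂) = 0.921822,  e^(−rT) = 0.588572
E₀ = V₀·N(d₁) − D·e^(−rT)·N(d₂)
   = 76.4276·0.964483 − 69.5110·0.588572·0.921822 = 35.999275
B₀ = V₀ − E₀ = 76.4276 − 35.999275 = 40.428325

E0=35.9993 B0=40.4283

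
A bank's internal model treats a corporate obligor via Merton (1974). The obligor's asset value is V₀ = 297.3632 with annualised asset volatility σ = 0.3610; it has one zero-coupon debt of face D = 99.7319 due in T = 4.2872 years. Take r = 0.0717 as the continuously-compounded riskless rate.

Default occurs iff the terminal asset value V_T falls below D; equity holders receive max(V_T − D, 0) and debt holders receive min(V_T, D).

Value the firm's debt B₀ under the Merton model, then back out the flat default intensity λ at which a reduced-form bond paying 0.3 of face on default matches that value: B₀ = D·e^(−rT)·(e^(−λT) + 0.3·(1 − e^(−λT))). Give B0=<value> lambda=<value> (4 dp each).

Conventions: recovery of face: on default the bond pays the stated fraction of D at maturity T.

Apply the equity-as-call identities (strike 99.7319, horizon 4.2872 years):
d₁ = [ln(V₀/D) + (r + σ²/2)T] / (σ√T)
   = [ln(297.3632/99.7319) + (0.0717 + 0.5·0.3610²)·4.2872] / (0.3610·√4.2872)
   = [1.092469 + 0.586748] / 0.747471 = 2.246533
d₂ = d₁ − σ√T = 2.246533 − 0.747471 = 1.499062
N(d₁) = 0.987665,  N(d₂) = 0.933071,  e^(−rT) = 0.735362
E₀ = V₀·N(d₁) − D·e^(−rT)·N(d₂)
   = 297.3632·0.987665 − 99.7319·0.735362·0.933071 = 225.264670
B₀ = V₀ − E₀ = 297.3632 − 225.264670 = 72.098530
e^(−λT) = (B₀·e^(rT)/D − 0.3)/(1 − 0.3) = (72.0985·1.359874/99.7319 − 0.3)/0.7 = 0.97583513
λ = −ln(0.97583513)/4.2872 = 0.005706

B0=72.0985 lambda=0.0057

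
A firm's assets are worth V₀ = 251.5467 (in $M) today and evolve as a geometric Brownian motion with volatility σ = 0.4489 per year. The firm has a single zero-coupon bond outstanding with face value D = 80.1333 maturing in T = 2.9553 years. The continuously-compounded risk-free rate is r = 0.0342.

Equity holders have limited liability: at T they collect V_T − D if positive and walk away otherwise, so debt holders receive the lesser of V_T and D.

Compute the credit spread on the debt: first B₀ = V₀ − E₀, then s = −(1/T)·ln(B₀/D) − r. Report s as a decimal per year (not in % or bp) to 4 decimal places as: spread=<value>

With assets at 251.5467 and a single debt payment of 80.1333 at 2.9553 years:
d₁ = [ln(V₀/D) + (r + σ²/2)T] / (σ√T)
   = [ln(251.5467/80.1333) + (0.0342 + 0.5·0.4489²)·2.9553] / (0.4489·√2.9553)
   = [1.143937 + 0.398834] / 0.771703 = 1.999177
d₂ = d₁ − σ√T = 1.999177 − 0.771703 = 1.227473
N(d₁) = 0.977205,  N(d₂) = 0.890178,  e^(−rT) = 0.903869
E₀ = V₀·N(d₁) − D·e^(−rT)·N(d₂)
   = 251.5467·0.977205 − 80.1333·0.903869·0.890178 = 181.337245
B₀ = V₀ − E₀ = 251.5467 − 181.337245 = 70.209455
spread = −(1/T)·ln(B₀/D) − r = −(1/2.9553)·ln(70.209455/80.1333) − 0.0342 = 0.01053607

spread=0.0105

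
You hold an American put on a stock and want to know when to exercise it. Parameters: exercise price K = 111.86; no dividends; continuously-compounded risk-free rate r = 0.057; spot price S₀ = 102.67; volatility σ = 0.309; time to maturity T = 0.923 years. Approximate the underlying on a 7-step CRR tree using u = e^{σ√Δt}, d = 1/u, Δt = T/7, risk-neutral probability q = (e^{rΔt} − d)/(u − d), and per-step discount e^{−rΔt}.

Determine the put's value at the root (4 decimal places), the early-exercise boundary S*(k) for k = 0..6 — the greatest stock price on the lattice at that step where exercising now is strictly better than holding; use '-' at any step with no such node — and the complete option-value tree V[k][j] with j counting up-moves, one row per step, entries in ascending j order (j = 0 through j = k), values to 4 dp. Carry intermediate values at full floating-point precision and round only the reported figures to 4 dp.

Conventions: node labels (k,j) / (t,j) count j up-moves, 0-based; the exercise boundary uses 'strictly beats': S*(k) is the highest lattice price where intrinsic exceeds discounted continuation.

Δt=0.13186, u=1.11874, d=0.89386, q=0.50553, disc=e^(-rΔt)=0.99251
k=7 terminal: V=max(K-S,0) → 65.0504 53.2739 38.5346 20.0872 0.0000 0.0000 0.0000 0.0000
k=6: j=0 S=52.3679 intr=59.4921 cont=58.6546 V=59.4921[EX]; j=1 S=65.5427 intr=46.3173 cont=45.4797 V=46.3173[EX]; j=2 S=82.0321 intr=29.8279 cont=28.9903 V=29.8279[EX]; j=3 S=102.6700 intr=9.1900 cont=9.8583 V=9.8583[hold]; j=4 S=128.5000 intr=0.0000 cont=0.0000 V=0.0000[hold]; j=5 S=160.8284 intr=0.0000 cont=0.0000 V=0.0000[hold]; j=6 S=201.2901 intr=0.0000 cont=0.0000 V=0.0000[hold]  S*(6)=82.0321
k=5: j=0 S=58.5861 intr=53.2739 cont=52.4363 V=53.2739[EX]; j=1 S=73.3254 intr=38.5346 cont=37.6971 V=38.5346[EX]; j=2 S=91.7728 intr=20.0872 cont=19.5850 V=20.0872[EX]; j=3 S=114.8612 intr=0.0000 cont=4.8382 V=4.8382[hold]; j=4 S=143.7583 intr=0.0000 cont=0.0000 V=0.0000[hold]; j=5 S=179.9254 intr=0.0000 cont=0.0000 V=0.0000[hold]  S*(5)=91.7728
k=4: j=0 S=65.5427 intr=46.3173 cont=45.4797 V=46.3173[EX]; j=1 S=82.0321 intr=29.8279 cont=28.9903 V=29.8279[EX]; j=2 S=102.6700 intr=9.1900 cont=12.2858 V=12.2858[hold]; j=3 S=128.5000 intr=0.0000 cont=2.3744 V=2.3744[hold]; j=4 S=160.8284 intr=0.0000 cont=0.0000 V=0.0000[hold]  S*(4)=82.0321
k=3: j=0 S=73.3254 intr=38.5346 cont=37.6971 V=38.5346[EX]; j=1 S=91.7728 intr=20.0872 cont=20.8029 V=20.8029[hold]; j=2 S=114.8612 intr=0.0000 cont=7.2208 V=7.2208[hold]; j=3 S=143.7583 intr=0.0000 cont=1.1653 V=1.1653[hold]  S*(3)=73.3254
k=2: j=0 S=82.0321 intr=29.8279 cont=29.3494 V=29.8279[EX]; j=1 S=102.6700 intr=9.1900 cont=13.8325 V=13.8325[hold]; j=2 S=128.5000 intr=0.0000 cont=4.1285 V=4.1285[hold]  S*(2)=82.0321
k=1: j=0 S=91.7728 intr=20.0872 cont=21.5790 V=21.5790[hold]; j=1 S=114.8612 intr=0.0000 cont=8.8600 V=8.8600[hold]  S*(1)=-
k=0: j=0 S=102.6700 intr=9.1900 cont=15.0358 V=15.0358[hold]  S*(0)=-

price = 15.0358
boundary = - - 82.0321 73.3254 82.0321 91.7728 82.0321
tree:
15.0358
21.5790 8.8600
29.8279 13.8325 4.1285
38.5346 20.8029 7.2208 1.1653
46.3173 29.8279 12.2858 2.3744 0.0000
53.2739 38.5346 20.0872 4.8382 0.0000 0.0000
59.4921 46.3173 29.8279 9.8583 0.0000 0.0000 0.0000
65.0504 53.2739 38.5346 20.0872 0.0000 0.0000 0.0000 0.0000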